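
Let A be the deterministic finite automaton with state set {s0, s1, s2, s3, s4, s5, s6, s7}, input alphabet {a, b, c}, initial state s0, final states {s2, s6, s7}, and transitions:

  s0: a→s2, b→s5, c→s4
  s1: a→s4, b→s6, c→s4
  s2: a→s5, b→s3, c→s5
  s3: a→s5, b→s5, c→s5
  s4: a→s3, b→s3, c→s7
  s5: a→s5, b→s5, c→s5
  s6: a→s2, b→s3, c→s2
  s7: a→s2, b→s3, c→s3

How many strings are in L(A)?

The useful subgraph on states {s0, s2, s4, s7} is acyclic, so L(A) is finite; the longest accepting path visits 4 useful states, giving maximum string length 3.
Counting accepting paths from s0 by length: 1 of length 1, 1 of length 2, 1 of length 3. Total 3.

3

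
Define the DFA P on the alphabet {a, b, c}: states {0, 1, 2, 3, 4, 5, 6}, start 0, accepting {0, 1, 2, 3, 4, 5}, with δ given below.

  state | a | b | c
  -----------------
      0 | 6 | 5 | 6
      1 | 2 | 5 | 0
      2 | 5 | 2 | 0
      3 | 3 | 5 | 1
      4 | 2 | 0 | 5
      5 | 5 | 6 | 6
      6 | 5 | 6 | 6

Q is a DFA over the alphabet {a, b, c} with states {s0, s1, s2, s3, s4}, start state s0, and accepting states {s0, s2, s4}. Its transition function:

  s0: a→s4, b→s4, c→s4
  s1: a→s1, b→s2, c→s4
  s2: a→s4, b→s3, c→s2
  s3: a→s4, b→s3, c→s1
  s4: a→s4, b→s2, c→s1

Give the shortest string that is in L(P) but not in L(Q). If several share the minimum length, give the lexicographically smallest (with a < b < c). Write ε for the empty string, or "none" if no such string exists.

The string aca is accepted by P but not by Q.
No shorter string lies in the difference, and aca is the lexicographically first length-3 string in L(P) \ L(Q).

aca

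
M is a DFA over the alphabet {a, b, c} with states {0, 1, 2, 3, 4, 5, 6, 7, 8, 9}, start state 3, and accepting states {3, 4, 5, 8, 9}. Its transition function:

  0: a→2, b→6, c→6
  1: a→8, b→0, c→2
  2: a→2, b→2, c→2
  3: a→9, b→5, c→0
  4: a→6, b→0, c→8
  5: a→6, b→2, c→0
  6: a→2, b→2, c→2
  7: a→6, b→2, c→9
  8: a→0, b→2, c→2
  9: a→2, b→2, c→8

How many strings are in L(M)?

The useful subgraph on states {3, 5, 8, 9} is acyclic, so L(M) is finite; the longest accepting path visits 3 useful states, giving maximum string length 2.
Counting accepting paths from 3 by length: 1 of length 0, 2 of length 1, 1 of length 2. Total 4.

4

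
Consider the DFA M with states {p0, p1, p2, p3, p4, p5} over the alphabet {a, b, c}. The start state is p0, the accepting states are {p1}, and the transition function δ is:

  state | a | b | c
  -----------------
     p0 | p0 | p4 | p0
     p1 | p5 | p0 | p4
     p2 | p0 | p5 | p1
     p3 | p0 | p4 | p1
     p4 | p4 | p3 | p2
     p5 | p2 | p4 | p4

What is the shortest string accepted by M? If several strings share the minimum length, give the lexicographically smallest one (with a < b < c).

bbc

A breadth-first search from p0 reaches an accepting state first via the path p0 → p4 → p3 → p1 on input bbc.
No string of length < 3 is accepted (BFS exhausts all shorter strings without reaching an accepting state), and bbc is the lexicographically least accepting string of length 3.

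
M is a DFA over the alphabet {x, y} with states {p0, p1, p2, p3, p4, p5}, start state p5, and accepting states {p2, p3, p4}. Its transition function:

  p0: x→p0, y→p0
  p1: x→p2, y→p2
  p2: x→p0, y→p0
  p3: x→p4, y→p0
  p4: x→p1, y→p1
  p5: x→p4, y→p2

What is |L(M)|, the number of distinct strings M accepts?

6

The useful subgraph on states {p1, p2, p4, p5} is acyclic, so L(M) is finite; the longest accepting path visits 4 useful states, giving maximum string length 3.
Counting accepting paths from p5 by length: 2 of length 1, 4 of length 3. Total 6.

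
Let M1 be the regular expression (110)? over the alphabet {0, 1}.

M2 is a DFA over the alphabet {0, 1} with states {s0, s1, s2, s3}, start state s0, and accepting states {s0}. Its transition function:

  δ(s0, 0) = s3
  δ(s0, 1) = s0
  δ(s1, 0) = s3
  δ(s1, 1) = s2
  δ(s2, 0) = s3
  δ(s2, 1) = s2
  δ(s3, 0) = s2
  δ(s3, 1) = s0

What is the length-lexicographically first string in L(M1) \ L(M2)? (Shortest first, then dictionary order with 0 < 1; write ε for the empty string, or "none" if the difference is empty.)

The string 110 is accepted by M1 but not by M2.
No shorter string lies in the difference, and 110 is the lexicographically first length-3 string in L(M1) \ L(M2).

110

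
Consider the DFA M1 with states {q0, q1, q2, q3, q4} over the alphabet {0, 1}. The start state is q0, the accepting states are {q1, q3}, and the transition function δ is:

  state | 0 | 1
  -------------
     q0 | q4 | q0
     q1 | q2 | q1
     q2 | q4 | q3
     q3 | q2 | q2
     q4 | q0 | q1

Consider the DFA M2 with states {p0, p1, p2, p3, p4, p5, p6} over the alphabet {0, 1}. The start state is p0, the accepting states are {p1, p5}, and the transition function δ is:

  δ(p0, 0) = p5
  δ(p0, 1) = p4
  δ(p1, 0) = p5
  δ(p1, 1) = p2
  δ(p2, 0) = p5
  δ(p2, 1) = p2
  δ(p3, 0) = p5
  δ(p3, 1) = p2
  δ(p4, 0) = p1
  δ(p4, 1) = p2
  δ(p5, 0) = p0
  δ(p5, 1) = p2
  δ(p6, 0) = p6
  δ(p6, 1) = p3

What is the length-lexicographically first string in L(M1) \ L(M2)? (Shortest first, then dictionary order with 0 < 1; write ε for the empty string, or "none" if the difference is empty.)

The string 01 is accepted by M1 but not by M2.
No shorter string lies in the difference, and 01 is the lexicographically first length-2 string in L(M1) \ L(M2).

01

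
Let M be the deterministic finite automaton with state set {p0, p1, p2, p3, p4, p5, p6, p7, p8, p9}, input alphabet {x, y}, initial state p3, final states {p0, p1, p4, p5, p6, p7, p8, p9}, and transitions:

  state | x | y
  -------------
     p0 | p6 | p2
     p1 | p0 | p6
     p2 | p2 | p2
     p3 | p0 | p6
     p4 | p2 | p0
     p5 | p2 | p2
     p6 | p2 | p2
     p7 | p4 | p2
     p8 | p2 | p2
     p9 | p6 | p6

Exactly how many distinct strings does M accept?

3

The useful subgraph on states {p0, p3, p6} is acyclic, so L(M) is finite; the longest accepting path visits 3 useful states, giving maximum string length 2.
Counting accepting paths from p3 by length: 2 of length 1, 1 of length 2. Total 3.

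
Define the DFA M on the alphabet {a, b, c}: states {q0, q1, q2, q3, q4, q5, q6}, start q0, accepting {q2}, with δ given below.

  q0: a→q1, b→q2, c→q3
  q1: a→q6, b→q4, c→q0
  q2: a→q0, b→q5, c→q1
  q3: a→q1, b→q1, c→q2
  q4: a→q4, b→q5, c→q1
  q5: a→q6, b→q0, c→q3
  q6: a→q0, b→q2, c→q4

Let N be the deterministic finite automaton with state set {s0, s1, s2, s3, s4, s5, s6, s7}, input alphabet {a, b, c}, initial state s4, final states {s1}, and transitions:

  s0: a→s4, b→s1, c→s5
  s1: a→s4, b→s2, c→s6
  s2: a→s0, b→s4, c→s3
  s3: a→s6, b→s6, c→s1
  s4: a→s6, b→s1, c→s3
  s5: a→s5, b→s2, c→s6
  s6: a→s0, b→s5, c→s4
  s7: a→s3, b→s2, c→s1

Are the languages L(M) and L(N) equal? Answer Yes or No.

Exploring the product automaton M × N from the start pair (q0, s4), following both machines on each input symbol, reaches 7 state pairs: (q0, s4), (q1, s6), (q2, s1), (q3, s3), (q6, s0), (q4, s5), (q5, s2).
M accepts in {q2} and N accepts in {s1}. In every reachable pair the two components are either both accepting — (q2, s1) — or both non-accepting, so no string is accepted by exactly one of the machines: L(M) \ L(N) and L(N) \ L(M) are both empty.
Hence every string is accepted by M iff it is accepted by N, and the two languages coincide.

Yes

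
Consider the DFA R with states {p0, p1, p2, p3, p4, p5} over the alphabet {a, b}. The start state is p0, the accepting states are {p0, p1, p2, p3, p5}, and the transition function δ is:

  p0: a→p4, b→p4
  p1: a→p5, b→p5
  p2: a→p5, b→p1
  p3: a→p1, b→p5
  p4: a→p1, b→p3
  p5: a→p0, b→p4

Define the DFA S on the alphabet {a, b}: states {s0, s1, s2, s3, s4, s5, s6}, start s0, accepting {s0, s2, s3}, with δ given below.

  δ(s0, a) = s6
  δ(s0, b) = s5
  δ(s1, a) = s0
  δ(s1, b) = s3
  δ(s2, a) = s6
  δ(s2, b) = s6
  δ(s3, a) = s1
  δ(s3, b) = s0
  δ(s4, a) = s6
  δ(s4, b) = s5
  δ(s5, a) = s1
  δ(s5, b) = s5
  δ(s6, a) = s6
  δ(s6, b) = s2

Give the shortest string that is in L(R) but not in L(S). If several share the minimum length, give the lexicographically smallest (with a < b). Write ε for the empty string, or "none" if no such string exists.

The string aa is accepted by R but not by S.
No shorter string lies in the difference, and aa is the lexicographically first length-2 string in L(R) \ L(S).

aa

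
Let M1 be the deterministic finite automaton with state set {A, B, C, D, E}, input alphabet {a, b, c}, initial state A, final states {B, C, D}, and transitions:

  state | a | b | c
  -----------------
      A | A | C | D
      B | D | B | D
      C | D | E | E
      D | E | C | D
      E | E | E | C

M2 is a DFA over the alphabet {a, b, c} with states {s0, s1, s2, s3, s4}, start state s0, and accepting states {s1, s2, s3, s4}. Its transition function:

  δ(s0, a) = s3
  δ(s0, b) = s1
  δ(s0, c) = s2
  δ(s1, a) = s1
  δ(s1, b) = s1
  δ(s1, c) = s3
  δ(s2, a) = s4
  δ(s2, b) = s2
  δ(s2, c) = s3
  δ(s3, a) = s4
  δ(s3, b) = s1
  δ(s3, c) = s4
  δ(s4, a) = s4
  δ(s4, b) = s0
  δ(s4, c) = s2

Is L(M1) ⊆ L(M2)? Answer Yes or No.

The string aab is in L(M1) but not in L(M2).
So L(M1) ⊄ L(M2).

No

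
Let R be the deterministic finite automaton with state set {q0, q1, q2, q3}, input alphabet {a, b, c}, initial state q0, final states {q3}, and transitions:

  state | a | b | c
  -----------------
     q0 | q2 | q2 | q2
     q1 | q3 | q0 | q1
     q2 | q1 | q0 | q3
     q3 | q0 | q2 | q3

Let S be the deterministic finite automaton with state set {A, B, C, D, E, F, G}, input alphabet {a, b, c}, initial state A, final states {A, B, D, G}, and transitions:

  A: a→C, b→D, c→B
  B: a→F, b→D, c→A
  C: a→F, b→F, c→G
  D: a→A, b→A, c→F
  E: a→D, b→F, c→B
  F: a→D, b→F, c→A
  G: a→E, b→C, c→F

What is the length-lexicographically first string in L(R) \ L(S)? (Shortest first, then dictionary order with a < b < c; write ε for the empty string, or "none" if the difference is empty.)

bc

The string bc is accepted by R but not by S.
No shorter string lies in the difference, and bc is the lexicographically first length-2 string in L(R) \ L(S).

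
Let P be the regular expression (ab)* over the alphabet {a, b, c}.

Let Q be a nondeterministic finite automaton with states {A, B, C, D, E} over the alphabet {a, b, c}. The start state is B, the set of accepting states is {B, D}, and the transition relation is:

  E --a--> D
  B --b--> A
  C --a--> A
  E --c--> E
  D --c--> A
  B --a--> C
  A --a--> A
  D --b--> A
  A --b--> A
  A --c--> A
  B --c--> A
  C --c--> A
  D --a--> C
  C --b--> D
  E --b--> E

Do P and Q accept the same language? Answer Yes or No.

Yes

Converting the expression P to a DFA (subset construction, then merging equivalent states) gives the minimal DFA with states {p0, p1, p2}, start state p0, accepting states {p0} and transitions p0: a→p1, b→p2, c→p2; p1: a→p2, b→p0, c→p2; p2: a→p2, b→p2, c→p2.
Exploring the product automaton P × Q from the start pair (p0, B), following both machines on each input symbol, reaches 4 state pairs: (p0, B), (p1, C), (p2, A), (p0, D).
P accepts in {p0} and Q accepts in {B, D}. In every reachable pair the two components are either both accepting — (p0, B), (p0, D) — or both non-accepting, so no string is accepted by exactly one of the machines: L(P) \ L(Q) and L(Q) \ L(P) are both empty.
Hence every string is accepted by P iff it is accepted by Q, and the two languages coincide.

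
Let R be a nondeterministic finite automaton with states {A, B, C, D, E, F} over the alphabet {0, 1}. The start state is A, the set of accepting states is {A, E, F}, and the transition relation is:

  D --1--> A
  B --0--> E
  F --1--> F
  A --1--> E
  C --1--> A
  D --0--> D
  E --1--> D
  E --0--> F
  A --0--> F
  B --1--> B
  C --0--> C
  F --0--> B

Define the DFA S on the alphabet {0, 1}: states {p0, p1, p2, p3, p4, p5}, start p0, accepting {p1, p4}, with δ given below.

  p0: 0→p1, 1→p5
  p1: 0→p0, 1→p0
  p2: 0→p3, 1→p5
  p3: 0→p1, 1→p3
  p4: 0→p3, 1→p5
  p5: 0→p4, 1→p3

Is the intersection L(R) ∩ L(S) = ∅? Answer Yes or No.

The string 0 is accepted by both R and S.
Hence L(R) ∩ L(S) ≠ ∅.

No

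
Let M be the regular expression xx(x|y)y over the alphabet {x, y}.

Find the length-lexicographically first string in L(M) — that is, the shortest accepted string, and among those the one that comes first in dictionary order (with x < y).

xxxy

By inspection of the expression, no string of length less than 4 matches, and xxxy is the lexicographically first match of length 4.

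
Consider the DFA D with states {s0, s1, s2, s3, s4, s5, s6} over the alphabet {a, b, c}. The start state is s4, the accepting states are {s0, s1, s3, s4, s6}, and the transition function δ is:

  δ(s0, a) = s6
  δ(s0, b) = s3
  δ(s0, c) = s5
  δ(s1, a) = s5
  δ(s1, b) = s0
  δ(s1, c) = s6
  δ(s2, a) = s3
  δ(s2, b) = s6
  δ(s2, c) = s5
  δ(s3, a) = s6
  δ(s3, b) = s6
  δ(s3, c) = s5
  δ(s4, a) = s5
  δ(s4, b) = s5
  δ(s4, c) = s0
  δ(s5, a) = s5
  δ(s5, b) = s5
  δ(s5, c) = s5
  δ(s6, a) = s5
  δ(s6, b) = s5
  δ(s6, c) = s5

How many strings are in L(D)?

6

The useful subgraph on states {s0, s3, s4, s6} is acyclic, so L(D) is finite; the longest accepting path visits 4 useful states, giving maximum string length 3.
Counting accepting paths from s4 by length: 1 of length 0, 1 of length 1, 2 of length 2, 2 of length 3. Total 6.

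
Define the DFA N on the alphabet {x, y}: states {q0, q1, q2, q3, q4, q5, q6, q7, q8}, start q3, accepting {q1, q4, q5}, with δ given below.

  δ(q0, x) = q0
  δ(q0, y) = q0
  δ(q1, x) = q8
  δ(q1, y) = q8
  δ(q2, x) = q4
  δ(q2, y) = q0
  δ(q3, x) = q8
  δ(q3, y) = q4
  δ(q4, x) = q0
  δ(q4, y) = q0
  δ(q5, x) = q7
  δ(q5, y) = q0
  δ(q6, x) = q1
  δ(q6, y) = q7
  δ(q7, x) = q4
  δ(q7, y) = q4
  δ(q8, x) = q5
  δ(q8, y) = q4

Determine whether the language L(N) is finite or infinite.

The useful states (reachable from q3 and able to reach an accepting state) are {q3, q4, q5, q7, q8}.
Restricted to these states the transition graph has no cycle, so every accepting path has bounded length and L is finite.

finite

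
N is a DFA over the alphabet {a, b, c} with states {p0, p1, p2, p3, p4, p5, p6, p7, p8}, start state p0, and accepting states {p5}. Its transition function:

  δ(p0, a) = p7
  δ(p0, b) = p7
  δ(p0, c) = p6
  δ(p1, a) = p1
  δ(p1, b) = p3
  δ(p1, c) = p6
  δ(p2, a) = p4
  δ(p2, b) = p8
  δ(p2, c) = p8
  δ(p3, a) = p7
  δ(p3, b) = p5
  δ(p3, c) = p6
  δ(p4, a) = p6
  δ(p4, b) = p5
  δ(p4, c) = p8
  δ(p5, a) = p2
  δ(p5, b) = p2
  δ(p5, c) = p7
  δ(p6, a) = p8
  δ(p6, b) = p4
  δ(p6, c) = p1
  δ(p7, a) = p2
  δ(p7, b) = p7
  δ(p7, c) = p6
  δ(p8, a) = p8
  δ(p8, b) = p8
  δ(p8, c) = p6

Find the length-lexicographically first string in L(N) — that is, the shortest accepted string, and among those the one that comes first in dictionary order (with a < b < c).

cbb

A breadth-first search from p0 reaches an accepting state first via the path p0 → p6 → p4 → p5 on input cbb.
No string of length < 3 is accepted (BFS exhausts all shorter strings without reaching an accepting state), and cbb is the lexicographically least accepting string of length 3.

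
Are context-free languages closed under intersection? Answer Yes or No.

No

{aⁿbⁿcᵐ : m,n≥0} and {aᵐbⁿcⁿ : m,n≥0} are both context-free, but their intersection {aⁿbⁿcⁿ : n≥0} is not (pumping lemma).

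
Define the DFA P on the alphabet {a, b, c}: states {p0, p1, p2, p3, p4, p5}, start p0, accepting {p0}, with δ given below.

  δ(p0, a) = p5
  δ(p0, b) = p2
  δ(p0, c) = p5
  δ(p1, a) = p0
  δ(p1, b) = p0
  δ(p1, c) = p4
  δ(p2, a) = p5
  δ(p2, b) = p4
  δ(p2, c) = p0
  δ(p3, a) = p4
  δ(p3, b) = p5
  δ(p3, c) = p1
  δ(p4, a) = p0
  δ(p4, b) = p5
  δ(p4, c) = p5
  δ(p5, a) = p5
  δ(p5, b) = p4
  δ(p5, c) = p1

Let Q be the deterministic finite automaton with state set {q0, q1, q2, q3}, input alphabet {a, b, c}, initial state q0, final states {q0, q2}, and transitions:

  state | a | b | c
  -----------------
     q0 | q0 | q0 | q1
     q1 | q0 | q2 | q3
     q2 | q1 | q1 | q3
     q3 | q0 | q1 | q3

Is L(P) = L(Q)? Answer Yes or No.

The string bc is accepted by P but rejected by Q.
So L(P) ≠ L(Q).

No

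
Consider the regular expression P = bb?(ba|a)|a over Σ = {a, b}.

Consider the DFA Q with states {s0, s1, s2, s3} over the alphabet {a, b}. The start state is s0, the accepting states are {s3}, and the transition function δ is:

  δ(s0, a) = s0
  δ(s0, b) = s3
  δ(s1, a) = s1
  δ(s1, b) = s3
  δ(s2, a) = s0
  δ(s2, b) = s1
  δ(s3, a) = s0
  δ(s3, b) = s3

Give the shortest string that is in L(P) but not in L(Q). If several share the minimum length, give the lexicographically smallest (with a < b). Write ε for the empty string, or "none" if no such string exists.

a

The string a is accepted by P but not by Q.
No shorter string lies in the difference, and a is the lexicographically first length-1 string in L(P) \ L(Q).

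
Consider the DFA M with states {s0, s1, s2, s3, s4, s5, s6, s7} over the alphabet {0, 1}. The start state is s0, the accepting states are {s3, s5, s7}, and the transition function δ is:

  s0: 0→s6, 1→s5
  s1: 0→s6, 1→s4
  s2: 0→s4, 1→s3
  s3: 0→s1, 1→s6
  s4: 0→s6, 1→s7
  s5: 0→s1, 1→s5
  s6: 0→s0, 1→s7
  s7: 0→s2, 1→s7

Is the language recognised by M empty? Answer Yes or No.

No

The string 1 is accepted: the run s0 → s5 ends in the accepting state s5.
Since at least one string is accepted, L(M) is not empty.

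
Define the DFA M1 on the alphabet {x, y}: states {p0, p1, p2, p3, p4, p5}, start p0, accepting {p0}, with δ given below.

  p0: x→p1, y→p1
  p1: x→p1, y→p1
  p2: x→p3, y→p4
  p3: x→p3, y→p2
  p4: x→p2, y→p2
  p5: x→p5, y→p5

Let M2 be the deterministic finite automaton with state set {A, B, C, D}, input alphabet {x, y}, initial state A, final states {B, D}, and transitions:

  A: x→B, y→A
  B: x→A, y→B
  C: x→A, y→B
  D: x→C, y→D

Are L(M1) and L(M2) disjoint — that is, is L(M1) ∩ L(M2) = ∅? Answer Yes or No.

Yes

Exploring the product automaton M1 × M2 from the start pair (p0, A), following both machines on each input symbol, reaches 3 state pairs: (p0, A), (p1, B), (p1, A).
M1 accepts in {p0} and M2 accepts in {B, D}; no reachable pair has both components accepting, so no string drives both machines to acceptance simultaneously and L(M1) ∩ L(M2) = ∅.
So no string is accepted by both, and the intersection is empty.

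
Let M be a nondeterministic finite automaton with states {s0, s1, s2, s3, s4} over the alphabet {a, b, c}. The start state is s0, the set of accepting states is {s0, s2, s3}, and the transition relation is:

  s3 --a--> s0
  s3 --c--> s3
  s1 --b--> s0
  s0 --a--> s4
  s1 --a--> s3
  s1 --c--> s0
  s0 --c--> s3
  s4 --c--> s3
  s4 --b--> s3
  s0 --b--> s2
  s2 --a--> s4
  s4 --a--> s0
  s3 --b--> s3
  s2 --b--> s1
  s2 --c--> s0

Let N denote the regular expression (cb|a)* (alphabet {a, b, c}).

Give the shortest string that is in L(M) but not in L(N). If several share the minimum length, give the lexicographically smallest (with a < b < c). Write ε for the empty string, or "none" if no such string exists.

b

The string b is accepted by M but not by N.
No shorter string lies in the difference, and b is the lexicographically first length-1 string in L(M) \ L(N).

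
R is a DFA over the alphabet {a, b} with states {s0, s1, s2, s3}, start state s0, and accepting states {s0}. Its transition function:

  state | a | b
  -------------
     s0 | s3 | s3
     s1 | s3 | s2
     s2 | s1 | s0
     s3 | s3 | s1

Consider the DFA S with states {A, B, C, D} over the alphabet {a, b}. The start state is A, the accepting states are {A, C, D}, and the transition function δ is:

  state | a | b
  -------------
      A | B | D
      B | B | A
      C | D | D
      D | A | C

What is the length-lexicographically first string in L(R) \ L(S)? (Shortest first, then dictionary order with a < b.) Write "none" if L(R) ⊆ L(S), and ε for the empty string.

Exploring the product automaton R × S from the start pair (s0, A), following both machines on each input symbol, reaches 12 state pairs: (s0, A), (s3, B), (s3, D), (s1, A), (s3, A), (s1, C), (s2, D), (s1, D), (s0, C), (s2, C), (s0, D), (s3, C).
R accepts in {s0} and S accepts in {A, C, D}. The reachable pairs whose R-component is accepting are (s0, A), (s0, C), (s0, D); in each of them the S-component is accepting too, so the product for L(R) \ L(S) (R-component accepting, S-component rejecting) has no reachable accepting pair and the difference is empty.
So every string accepted by R is also accepted by S: L(R) \ L(S) = ∅ and there is no such string.

none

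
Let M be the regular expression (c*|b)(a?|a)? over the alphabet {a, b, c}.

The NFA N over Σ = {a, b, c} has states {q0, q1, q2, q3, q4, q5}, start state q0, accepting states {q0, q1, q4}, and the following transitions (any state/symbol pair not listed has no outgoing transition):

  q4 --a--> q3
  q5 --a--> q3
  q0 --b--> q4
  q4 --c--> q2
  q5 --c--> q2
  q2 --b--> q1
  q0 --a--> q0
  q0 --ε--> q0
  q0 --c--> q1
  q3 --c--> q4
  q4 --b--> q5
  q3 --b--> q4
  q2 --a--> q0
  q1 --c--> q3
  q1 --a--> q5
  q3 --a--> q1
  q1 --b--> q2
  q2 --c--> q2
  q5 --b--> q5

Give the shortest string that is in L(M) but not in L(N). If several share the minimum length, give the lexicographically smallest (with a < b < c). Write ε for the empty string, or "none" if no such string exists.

ba

The string ba is accepted by M but not by N.
No shorter string lies in the difference, and ba is the lexicographically first length-2 string in L(M) \ L(N).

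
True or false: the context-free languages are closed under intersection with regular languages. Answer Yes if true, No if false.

Yes

Run a PDA for the context-free language and a DFA for the regular one in parallel (product of finite controls, the PDA's stack unchanged, the DFA advancing only on input moves); the product PDA accepts exactly the intersection. (Intersection of two CFLs, by contrast, can fail to be context-free.)
So the context-free languages are closed under intersection with a regular language.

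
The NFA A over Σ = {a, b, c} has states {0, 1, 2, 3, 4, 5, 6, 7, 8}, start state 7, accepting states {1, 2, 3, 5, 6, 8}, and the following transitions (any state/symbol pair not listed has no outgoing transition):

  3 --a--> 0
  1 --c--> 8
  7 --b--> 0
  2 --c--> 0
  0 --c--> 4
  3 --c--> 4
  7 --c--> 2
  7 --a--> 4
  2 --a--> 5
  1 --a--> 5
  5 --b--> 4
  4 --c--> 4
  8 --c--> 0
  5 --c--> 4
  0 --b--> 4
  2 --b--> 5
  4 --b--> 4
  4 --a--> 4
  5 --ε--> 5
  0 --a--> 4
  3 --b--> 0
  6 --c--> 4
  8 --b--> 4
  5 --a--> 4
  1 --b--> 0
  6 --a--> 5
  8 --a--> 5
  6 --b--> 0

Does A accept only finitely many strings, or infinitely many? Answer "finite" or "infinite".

The useful states (reachable from 7 and able to reach an accepting state) are {2, 5, 7}.
Restricted to these states the transition graph has no cycle, so every accepting path has bounded length and L is finite.

finite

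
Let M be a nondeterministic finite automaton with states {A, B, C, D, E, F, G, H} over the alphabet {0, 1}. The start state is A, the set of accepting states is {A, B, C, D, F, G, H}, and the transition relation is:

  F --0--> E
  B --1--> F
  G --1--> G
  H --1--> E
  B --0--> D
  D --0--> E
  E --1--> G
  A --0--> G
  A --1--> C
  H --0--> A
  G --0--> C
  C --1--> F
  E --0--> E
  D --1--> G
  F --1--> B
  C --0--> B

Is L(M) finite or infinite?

infinite

State E is reachable from the start and can reach an accepting state, and it lies on the cycle E → E.
Traversing that cycle any number of times yields accepted strings of unbounded length, so the language is infinite.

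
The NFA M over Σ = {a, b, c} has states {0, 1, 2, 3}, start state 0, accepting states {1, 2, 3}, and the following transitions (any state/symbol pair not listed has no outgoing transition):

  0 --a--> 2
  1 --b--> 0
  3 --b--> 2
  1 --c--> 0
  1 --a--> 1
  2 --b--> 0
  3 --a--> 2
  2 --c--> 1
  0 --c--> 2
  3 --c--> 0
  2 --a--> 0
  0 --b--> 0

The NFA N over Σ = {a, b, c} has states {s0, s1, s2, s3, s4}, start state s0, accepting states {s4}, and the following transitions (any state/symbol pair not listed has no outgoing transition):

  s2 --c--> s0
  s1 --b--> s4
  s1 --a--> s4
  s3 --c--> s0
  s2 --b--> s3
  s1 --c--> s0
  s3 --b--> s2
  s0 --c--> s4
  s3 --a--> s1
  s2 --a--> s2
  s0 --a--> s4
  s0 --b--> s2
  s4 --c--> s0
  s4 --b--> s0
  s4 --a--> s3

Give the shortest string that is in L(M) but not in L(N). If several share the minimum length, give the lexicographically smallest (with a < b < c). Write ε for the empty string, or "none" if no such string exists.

ac

The string ac is accepted by M but not by N.
No shorter string lies in the difference, and ac is the lexicographically first length-2 string in L(M) \ L(N).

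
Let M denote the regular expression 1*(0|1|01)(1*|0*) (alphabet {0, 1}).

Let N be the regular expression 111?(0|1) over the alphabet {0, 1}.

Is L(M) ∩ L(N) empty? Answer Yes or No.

The string 110 is accepted by both M and N.
Hence L(M) ∩ L(N) ≠ ∅.

No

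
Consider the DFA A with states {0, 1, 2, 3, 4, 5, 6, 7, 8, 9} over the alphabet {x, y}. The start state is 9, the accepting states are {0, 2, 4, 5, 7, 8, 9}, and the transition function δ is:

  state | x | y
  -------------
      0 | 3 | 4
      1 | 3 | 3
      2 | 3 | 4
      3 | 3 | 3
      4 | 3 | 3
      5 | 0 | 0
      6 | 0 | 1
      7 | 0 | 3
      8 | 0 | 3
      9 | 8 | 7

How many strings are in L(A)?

The useful subgraph on states {0, 4, 7, 8, 9} is acyclic, so L(A) is finite; the longest accepting path visits 4 useful states, giving maximum string length 3.
Counting accepting paths from 9 by length: 1 of length 0, 2 of length 1, 2 of length 2, 2 of length 3. Total 7.

7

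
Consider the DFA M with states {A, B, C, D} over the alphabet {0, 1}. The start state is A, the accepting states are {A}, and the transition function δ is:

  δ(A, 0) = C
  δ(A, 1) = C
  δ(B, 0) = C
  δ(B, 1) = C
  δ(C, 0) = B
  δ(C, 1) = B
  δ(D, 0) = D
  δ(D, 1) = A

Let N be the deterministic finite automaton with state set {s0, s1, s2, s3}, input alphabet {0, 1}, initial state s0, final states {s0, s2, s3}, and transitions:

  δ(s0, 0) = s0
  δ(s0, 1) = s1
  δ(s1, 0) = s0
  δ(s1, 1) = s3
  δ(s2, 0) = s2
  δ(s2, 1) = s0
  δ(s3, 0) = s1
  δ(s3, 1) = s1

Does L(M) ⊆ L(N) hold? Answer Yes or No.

Exploring the product automaton M × N from the start pair (A, s0), following both machines on each input symbol, reaches 7 state pairs: (A, s0), (C, s0), (C, s1), (B, s0), (B, s1), (B, s3), (C, s3).
M accepts in {A} and N accepts in {s0, s2, s3}. The reachable pairs whose M-component is accepting are (A, s0); in each of them the N-component is accepting too, so the product for L(M) \ L(N) (M-component accepting, N-component rejecting) has no reachable accepting pair and the difference is empty.
Hence every string in L(M) is also in L(N).

Yes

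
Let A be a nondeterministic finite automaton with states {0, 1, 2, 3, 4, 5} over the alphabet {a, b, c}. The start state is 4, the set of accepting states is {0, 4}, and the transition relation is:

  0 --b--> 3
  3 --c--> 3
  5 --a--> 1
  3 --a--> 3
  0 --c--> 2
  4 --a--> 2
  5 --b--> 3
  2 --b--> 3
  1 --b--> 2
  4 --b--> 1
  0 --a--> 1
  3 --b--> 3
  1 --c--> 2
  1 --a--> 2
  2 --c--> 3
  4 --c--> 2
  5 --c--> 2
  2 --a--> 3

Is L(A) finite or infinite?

finite

The useful states (reachable from 4 and able to reach an accepting state) are {4}.
Restricted to these states the transition graph has no cycle, so every accepting path has bounded length and L is finite.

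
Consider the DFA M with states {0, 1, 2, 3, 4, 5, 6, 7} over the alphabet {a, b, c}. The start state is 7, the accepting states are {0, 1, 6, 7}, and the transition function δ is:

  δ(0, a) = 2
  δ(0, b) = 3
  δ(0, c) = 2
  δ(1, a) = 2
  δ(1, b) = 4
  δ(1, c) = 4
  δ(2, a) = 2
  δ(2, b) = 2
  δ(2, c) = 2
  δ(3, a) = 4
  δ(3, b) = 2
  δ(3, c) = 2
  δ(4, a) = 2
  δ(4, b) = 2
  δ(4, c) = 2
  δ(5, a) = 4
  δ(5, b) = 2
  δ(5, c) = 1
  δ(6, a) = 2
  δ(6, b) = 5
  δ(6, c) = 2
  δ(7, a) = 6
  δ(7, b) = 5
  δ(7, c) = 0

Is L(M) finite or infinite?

finite

The useful states (reachable from 7 and able to reach an accepting state) are {0, 1, 5, 6, 7}.
Restricted to these states the transition graph has no cycle, so every accepting path has bounded length and L is finite.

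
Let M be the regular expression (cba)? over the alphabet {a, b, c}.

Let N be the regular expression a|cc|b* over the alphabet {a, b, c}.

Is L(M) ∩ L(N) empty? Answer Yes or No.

The empty string ε is accepted by both M and N.
Hence L(M) ∩ L(N) ≠ ∅.

No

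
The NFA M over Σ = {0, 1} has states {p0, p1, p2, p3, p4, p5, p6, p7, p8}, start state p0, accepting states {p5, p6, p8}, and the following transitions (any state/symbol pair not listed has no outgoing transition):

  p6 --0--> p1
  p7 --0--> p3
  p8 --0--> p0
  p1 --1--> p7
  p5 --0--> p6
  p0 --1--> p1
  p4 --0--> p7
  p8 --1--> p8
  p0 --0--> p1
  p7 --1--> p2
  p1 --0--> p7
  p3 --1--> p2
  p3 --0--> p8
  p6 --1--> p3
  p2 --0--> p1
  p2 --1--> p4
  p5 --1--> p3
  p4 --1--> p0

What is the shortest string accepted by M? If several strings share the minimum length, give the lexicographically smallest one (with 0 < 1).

0000

A breadth-first search from p0 reaches an accepting state first via the path p0 → p1 → p7 → p3 → p8 on input 0000.
No string of length < 4 is accepted (BFS exhausts all shorter strings without reaching an accepting state), and 0000 is the lexicographically least accepting string of length 4.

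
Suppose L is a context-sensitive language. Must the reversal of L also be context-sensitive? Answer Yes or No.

Yes

Reversing both sides of every production of a noncontracting (context-sensitive) grammar gives another noncontracting grammar, and it generates Lᴿ; equivalently an LBA can reverse its tape in place and then run the machine for L.
So the context-sensitive languages are closed under reversal.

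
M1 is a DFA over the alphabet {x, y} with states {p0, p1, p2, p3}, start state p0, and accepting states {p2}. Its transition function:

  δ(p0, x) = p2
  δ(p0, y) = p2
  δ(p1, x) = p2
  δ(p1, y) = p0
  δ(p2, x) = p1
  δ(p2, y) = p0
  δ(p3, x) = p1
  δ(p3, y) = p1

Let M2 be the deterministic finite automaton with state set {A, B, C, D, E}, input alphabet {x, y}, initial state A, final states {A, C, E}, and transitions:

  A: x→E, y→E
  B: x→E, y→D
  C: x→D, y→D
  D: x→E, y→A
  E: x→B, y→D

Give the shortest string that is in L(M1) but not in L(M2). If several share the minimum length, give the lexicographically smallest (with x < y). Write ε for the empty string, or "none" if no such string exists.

xyyxx

The string xyyxx is accepted by M1 but not by M2.
No shorter string lies in the difference, and xyyxx is the lexicographically first length-5 string in L(M1) \ L(M2).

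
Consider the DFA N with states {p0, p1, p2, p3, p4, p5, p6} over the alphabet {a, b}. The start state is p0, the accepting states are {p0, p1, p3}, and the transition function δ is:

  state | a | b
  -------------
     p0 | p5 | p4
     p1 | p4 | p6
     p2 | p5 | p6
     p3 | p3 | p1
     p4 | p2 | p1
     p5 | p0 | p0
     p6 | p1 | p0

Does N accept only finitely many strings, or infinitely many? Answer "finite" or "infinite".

State p4 is reachable from the start and can reach an accepting state, and it lies on the cycle p4 → p1 → p4.
Traversing that cycle any number of times yields accepted strings of unbounded length, so the language is infinite.

infinite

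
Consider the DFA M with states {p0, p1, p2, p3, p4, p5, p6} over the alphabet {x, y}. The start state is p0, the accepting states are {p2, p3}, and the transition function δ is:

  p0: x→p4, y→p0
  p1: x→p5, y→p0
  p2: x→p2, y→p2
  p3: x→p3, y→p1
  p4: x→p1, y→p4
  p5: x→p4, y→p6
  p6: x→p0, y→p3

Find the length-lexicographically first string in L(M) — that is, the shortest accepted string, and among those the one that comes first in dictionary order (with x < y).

A breadth-first search from p0 reaches an accepting state first via the path p0 → p4 → p1 → p5 → p6 → p3 on input xxxyy.
No string of length < 5 is accepted (BFS exhausts all shorter strings without reaching an accepting state), and xxxyy is the lexicographically least accepting string of length 5.

xxxyy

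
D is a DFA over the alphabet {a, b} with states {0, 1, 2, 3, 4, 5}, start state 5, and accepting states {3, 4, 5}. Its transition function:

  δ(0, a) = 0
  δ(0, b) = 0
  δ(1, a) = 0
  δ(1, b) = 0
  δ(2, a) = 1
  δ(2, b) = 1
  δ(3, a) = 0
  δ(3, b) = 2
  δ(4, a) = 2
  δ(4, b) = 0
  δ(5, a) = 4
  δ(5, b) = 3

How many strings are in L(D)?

3

The useful subgraph on states {3, 4, 5} is acyclic, so L(D) is finite; the longest accepting path visits 2 useful states, giving maximum string length 1.
Counting accepting paths from 5 by length: 1 of length 0, 2 of length 1. Total 3.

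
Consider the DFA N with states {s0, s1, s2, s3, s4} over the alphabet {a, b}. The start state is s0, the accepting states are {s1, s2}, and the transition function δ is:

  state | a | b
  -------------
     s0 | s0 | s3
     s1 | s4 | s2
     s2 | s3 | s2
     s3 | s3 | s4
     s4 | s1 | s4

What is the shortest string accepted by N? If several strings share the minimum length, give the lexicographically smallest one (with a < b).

A breadth-first search from s0 reaches an accepting state first via the path s0 → s3 → s4 → s1 on input bba.
No string of length < 3 is accepted (BFS exhausts all shorter strings without reaching an accepting state), and bba is the lexicographically least accepting string of length 3.

bba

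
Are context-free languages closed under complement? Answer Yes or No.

No

CFLs are closed under union, so if they were also closed under complement they would be closed under intersection by De Morgan (L₁ ∩ L₂ is the complement of the union of the complements). But {aⁿbⁿcᵐ} ∩ {aᵐbⁿcⁿ} = {aⁿbⁿcⁿ} is not context-free although both operands are.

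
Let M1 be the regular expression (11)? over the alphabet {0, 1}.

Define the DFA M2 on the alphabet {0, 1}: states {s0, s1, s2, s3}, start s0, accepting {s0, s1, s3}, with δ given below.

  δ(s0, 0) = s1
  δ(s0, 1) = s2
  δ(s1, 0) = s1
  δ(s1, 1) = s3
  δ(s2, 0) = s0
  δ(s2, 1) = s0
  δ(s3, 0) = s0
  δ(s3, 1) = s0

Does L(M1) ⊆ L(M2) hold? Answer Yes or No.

Converting the expression M1 to a DFA (subset construction, then merging equivalent states) gives the minimal DFA with states {r0, r1, r2, r3}, start state r0, accepting states {r0, r3} and transitions r0: 0→r1, 1→r2; r1: 0→r1, 1→r1; r2: 0→r1, 1→r3; r3: 0→r1, 1→r1.
Exploring the product automaton M1 × M2 from the start pair (r0, s0), following both machines on each input symbol, reaches 7 state pairs: (r0, s0), (r1, s1), (r2, s2), (r1, s3), (r1, s0), (r3, s0), (r1, s2).
M1 accepts in {r0, r3} and M2 accepts in {s0, s1, s3}. The reachable pairs whose M1-component is accepting are (r0, s0), (r3, s0); in each of them the M2-component is accepting too, so the product for L(M1) \ L(M2) (M1-component accepting, M2-component rejecting) has no reachable accepting pair and the difference is empty.
Hence every string in L(M1) is also in L(M2).

Yes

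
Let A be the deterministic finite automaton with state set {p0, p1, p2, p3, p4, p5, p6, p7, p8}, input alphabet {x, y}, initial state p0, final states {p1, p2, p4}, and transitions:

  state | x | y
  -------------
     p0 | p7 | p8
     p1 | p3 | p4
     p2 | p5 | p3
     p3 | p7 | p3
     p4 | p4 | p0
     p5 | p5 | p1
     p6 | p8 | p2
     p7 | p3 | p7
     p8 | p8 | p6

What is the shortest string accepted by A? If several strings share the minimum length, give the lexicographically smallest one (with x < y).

yyy

A breadth-first search from p0 reaches an accepting state first via the path p0 → p8 → p6 → p2 on input yyy.
No string of length < 3 is accepted (BFS exhausts all shorter strings without reaching an accepting state), and yyy is the lexicographically least accepting string of length 3.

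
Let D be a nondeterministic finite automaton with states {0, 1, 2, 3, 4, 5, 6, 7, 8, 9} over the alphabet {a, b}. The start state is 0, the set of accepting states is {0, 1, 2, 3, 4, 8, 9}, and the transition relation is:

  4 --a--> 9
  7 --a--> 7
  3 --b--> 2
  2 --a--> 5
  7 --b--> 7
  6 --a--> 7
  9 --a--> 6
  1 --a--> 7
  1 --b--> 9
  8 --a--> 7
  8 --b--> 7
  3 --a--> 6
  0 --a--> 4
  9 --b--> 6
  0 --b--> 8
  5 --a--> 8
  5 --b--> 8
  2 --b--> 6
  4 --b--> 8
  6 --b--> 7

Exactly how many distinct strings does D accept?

The useful subgraph on states {0, 4, 8, 9} is acyclic, so L(D) is finite; the longest accepting path visits 3 useful states, giving maximum string length 2.
Counting accepting paths from 0 by length: 1 of length 0, 2 of length 1, 2 of length 2. Total 5.

5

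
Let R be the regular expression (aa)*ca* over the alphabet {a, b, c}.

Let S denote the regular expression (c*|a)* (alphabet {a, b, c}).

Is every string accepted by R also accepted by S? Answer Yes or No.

Converting the expression R to a DFA (subset construction, then merging equivalent states) gives the minimal DFA with states {r0, r1, r2, r3}, start state r0, accepting states {r3} and transitions r0: a→r1, b→r2, c→r3; r1: a→r0, b→r2, c→r2; r2: a→r2, b→r2, c→r2; r3: a→r3, b→r2, c→r2.
Converting the expression S to a DFA (subset construction, then merging equivalent states) gives the minimal DFA with states {s0, s1}, start state s0, accepting states {s0} and transitions s0: a→s0, b→s1, c→s0; s1: a→s1, b→s1, c→s1.
Exploring the product automaton R × S from the start pair (r0, s0), following both machines on each input symbol, reaches 5 state pairs: (r0, s0), (r1, s0), (r2, s1), (r3, s0), (r2, s0).
R accepts in {r3} and S accepts in {s0}. The reachable pairs whose R-component is accepting are (r3, s0); in each of them the S-component is accepting too, so the product for L(R) \ L(S) (R-component accepting, S-component rejecting) has no reachable accepting pair and the difference is empty.
Hence every string in L(R) is also in L(S).

Yes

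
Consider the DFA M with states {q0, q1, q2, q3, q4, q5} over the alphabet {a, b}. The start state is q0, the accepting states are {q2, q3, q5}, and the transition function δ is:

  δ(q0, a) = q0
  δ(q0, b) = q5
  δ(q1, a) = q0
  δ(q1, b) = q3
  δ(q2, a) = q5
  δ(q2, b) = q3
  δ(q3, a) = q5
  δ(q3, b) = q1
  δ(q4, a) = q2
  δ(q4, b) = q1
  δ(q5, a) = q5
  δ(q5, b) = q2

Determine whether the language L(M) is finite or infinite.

infinite

State q0 is reachable from the start and can reach an accepting state, and it lies on the cycle q0 → q0.
Traversing that cycle any number of times yields accepted strings of unbounded length, so the language is infinite.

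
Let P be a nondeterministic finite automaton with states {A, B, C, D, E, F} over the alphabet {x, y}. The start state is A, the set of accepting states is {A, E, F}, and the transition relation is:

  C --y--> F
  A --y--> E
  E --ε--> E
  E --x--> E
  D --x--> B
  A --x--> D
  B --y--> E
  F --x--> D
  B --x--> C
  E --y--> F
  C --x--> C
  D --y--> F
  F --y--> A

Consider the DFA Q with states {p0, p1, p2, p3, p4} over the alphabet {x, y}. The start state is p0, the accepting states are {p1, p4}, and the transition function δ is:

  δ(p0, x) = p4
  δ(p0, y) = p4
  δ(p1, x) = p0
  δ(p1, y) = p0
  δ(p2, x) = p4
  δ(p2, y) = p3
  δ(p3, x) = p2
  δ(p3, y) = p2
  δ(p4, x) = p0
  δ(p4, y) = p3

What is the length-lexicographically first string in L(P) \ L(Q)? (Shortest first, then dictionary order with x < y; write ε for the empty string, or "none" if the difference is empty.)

ε

The empty string ε is accepted by P but not by Q.
Since ε is the unique shortest string, it is the required witness.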